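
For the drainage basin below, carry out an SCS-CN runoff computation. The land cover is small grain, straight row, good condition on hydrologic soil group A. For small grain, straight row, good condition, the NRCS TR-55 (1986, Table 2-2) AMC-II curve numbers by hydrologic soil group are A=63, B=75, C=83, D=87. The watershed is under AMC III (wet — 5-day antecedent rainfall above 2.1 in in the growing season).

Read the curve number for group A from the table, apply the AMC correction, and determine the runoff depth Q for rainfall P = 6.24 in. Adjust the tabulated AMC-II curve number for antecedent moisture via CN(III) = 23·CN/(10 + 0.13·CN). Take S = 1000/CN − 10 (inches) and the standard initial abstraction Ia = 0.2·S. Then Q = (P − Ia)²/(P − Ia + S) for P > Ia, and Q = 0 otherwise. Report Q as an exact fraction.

Q = 10768627984/2717273475 in ≈ 3.963 in

NRCS table: small grain, straight row, good condition, soil group A → CN(II) = 63
CN(III) from CN(II)=63: (23·63)/(10 + 0.13·63) = 144900/1819 ≈ 79.659
Max retention: S = 1000/(144900/1819) − 10 = 3700/1449 in (≈ 2.553 in)
Ia = 0.2S: 0.2·2.553 = 0.511 in (exactly 740/1449)
Since P=6.240 > Ia=0.511: effective rainfall P−Ia = 207544/36225 in
Runoff Q = (P−Ia)²/(P−Ia+S) = (5.729)²/(5.729+2.553) = 10768627984/2717273475 ≈ 3.963 in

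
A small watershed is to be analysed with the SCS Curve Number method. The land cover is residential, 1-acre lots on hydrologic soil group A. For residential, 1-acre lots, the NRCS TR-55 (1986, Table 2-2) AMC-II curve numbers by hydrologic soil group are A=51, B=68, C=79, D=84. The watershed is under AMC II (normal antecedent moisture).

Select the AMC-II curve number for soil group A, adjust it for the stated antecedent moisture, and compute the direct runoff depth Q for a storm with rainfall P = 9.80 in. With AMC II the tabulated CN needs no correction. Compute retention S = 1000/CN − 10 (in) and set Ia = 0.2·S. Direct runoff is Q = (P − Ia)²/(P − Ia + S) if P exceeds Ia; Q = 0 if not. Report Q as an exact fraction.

NRCS table: residential, 1-acre lots, soil group A → CN(II) = 51
Average conditions: CN = 51 (no AMC adjustment).
Max retention: S = 1000/51 − 10 = 490/51 in (≈ 9.608 in)
Initial abstraction Ia = S/5 = (490/51)/5 = 98/51 ≈ 1.922 in
Excess rainfall: 9.800 − 1.922 = 7.878 in; P > Ia so Q > 0
Q = (2009/255)²/((2009/255) + 490/51) = (4036081/65025)/(4459/255) = 11767/3315 in ≈ 3.550 in

Q = 11767/3315 in ≈ 3.550 in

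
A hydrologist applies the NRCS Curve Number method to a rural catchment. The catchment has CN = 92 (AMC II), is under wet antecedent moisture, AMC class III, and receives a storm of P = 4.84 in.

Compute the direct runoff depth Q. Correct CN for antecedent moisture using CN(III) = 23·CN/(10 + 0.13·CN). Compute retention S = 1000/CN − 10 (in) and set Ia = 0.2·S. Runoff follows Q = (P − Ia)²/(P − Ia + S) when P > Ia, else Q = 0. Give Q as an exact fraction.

Q = 3970134081/899419025 in ≈ 4.414 in

Adjust CN=92 to AMC III: 23·92/(10 + 0.13·92) → 2116 ÷ (549/25) = 52900/549 ≈ 96.357
Retention S: 1000/CN − 10 with CN=96.357 → S = 200/529 ≈ 0.378 in
Ia = 0.2·(200/529) = 40/529 in ≈ 0.076 in
P − Ia = 4.840 − 0.076 = 63009/13225 ≈ 4.764 in (> 0, runoff occurs)
Q = (63009/13225)²/((63009/13225) + 200/529) = (3970134081/174900625)/(68009/13225) = 3970134081/899419025 in ≈ 4.414 in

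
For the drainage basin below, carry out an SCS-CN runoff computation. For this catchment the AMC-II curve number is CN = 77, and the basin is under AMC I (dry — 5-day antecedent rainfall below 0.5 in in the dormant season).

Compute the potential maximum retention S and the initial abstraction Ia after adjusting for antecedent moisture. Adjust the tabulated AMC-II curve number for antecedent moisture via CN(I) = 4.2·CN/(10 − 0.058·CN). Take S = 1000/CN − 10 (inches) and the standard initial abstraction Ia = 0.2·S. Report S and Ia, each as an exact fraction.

S = 11500/1617 in ≈ 7.112 in; Ia = 2300/1617 in ≈ 1.422 in

CN(I) from CN(II)=77: (4.2·77)/(10 − 0.058·77) = 161700/2767 ≈ 58.439
Retention S: 1000/CN − 10 with CN=58.439 → S = 11500/1617 ≈ 7.112 in
Ia = 0.2S: 0.2·7.112 = 1.422 in (exactly 2300/1617)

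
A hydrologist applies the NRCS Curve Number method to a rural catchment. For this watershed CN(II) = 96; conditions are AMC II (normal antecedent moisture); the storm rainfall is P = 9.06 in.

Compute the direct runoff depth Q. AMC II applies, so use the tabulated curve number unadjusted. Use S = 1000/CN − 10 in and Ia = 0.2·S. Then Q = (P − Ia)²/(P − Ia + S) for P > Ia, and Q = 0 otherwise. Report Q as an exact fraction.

CN(II) = 96; AMC II needs no correction.
S = 1000/96 − 10 = 5/12 in ≈ 0.417 in
Initial abstraction Ia = S/5 = (5/12)/5 = 1/12 ≈ 0.083 in
P − Ia = 9.060 − 0.083 = 2693/300 ≈ 8.977 in (> 0, runoff occurs)
Runoff Q = (P−Ia)²/(P−Ia+S) = (8.977)²/(8.977+0.417) = 7252249/845400 ≈ 8.578 in

Q = 7252249/845400 in ≈ 8.578 in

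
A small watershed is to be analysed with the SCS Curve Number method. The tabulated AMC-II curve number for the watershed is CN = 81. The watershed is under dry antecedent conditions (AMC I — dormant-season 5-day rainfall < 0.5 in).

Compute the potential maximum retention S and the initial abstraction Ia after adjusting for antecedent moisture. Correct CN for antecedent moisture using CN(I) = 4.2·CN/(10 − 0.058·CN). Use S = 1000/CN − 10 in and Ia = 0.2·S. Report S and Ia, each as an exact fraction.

Adjust CN=81 to AMC I: 4.2·81/(10 − 0.058·81) → (1701/5) ÷ (2651/500) = 170100/2651 ≈ 64.164
Max retention: S = 1000/(170100/2651) − 10 = 9500/1701 in (≈ 5.585 in)
Initial abstraction Ia = S/5 = (9500/1701)/5 = 1900/1701 ≈ 1.117 in

S = 9500/1701 in ≈ 5.585 in; Ia = 1900/1701 in ≈ 1.117 in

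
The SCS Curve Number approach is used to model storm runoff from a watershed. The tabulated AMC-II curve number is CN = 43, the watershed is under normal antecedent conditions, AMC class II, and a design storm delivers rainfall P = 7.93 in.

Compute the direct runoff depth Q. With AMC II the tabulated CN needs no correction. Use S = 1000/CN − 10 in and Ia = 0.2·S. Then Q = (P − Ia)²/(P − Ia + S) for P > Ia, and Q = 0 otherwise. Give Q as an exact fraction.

Average conditions: CN = 43 (no AMC adjustment).
Max retention: S = 1000/43 − 10 = 570/43 in (≈ 13.256 in)
Ia = 0.2S: 0.2·13.256 = 2.651 in (exactly 114/43)
Excess rainfall: 7.930 − 2.651 = 5.279 in; P > Ia so Q > 0
Q: (22699/4300)² ÷ (79699/4300) = 515244601/342705700 in (≈ 1.503 in)

Q = 515244601/342705700 in ≈ 1.503 in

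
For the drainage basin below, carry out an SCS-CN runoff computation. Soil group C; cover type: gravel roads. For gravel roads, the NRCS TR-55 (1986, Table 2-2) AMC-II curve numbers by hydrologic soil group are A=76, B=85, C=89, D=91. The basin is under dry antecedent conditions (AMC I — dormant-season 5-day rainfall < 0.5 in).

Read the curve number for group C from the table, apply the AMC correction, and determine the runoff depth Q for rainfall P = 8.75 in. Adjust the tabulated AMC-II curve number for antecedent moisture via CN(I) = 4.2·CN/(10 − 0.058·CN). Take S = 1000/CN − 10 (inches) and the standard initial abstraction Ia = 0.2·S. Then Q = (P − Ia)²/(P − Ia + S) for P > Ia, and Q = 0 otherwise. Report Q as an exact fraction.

Q = 744566045/124124028 in ≈ 5.999 in

NRCS table: gravel roads, soil group C → CN(II) = 89
CN(I) from CN(II)=89: (4.2·89)/(10 − 0.058·89) = 186900/2419 ≈ 77.263
Retention S: 1000/CN − 10 with CN=77.263 → S = 5500/1869 ≈ 2.943 in
Initial abstraction Ia = S/5 = (5500/1869)/5 = 1100/1869 ≈ 0.589 in
Since P=8.750 > Ia=0.589: effective rainfall P−Ia = 61015/7476 in
Runoff Q = (P−Ia)²/(P−Ia+S) = (8.161)²/(8.161+2.943) = 744566045/124124028 ≈ 5.999 in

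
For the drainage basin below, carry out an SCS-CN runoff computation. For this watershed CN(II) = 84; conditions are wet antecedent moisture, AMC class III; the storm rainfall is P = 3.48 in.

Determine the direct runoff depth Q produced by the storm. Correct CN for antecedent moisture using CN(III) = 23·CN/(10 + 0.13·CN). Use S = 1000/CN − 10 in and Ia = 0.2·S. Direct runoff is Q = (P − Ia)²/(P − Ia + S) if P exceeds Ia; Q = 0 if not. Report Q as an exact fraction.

Adjust CN=84 to AMC III: 23·84/(10 + 0.13·84) → 1932 ÷ (523/25) = 48300/523 ≈ 92.352
Max retention: S = 1000/(48300/523) − 10 = 400/483 in (≈ 0.828 in)
Ia = 0.2S: 0.2·0.828 = 0.166 in (exactly 80/483)
Since P=3.480 > Ia=0.166: effective rainfall P−Ia = 40021/12075 in
Q: (40021/12075)² ÷ (50021/12075) = 1601680441/604003575 in (≈ 2.652 in)

Q = 1601680441/604003575 in ≈ 2.652 in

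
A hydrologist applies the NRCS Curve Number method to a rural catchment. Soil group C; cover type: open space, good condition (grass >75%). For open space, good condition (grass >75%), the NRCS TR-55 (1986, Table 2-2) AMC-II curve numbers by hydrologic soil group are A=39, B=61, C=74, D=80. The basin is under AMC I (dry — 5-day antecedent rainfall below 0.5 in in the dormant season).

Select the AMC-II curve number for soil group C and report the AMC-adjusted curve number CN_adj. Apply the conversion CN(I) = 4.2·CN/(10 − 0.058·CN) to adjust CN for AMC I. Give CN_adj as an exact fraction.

CN_adj = 77700/1427 ≈ 54.450

NRCS table: open space, good condition (grass >75%), soil group C → CN(II) = 74
Adjust CN=74 to AMC I: 4.2·74/(10 − 0.058·74) → (1554/5) ÷ (1427/250) = 77700/1427 ≈ 54.450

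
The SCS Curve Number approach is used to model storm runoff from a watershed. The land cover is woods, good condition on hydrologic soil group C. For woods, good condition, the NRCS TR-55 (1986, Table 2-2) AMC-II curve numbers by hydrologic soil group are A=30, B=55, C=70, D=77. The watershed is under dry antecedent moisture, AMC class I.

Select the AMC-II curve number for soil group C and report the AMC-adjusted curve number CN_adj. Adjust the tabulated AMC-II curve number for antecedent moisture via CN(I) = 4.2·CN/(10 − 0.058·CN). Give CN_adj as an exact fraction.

CN_adj = 4900/99 ≈ 49.495

NRCS table: woods, good condition, soil group C → CN(II) = 70
Dry (AMC I): CN(I) = 4.2·70/(10 − 0.058·70) = 294/(297/50) = 4900/99 ≈ 49.495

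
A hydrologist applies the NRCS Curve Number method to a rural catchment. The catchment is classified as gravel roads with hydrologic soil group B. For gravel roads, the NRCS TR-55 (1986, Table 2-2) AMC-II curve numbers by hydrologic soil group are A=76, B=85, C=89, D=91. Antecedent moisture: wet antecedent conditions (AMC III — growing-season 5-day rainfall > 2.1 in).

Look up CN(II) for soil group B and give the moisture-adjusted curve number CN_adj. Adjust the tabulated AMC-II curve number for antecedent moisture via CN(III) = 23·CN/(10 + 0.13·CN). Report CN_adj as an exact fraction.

CN_adj = 39100/421 ≈ 92.874

NRCS table: gravel roads, soil group B → CN(II) = 85
Wet (AMC III): CN(III) = 23·85/(10 + 0.13·85) = 1955/(421/20) = 39100/421 ≈ 92.874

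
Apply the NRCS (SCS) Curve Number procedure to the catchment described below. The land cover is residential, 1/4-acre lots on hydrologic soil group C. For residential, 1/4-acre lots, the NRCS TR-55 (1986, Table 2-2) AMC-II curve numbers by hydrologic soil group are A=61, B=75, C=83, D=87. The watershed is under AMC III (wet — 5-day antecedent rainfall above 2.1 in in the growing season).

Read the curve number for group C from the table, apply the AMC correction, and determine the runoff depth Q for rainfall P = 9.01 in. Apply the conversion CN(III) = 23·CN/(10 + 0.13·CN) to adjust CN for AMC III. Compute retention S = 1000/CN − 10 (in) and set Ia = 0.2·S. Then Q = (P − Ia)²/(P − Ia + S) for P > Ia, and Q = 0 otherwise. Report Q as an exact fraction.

Q = 167213314593/20841889300 in ≈ 8.023 in

NRCS table: residential, 1/4-acre lots, soil group C → CN(II) = 83
CN(III) from CN(II)=83: (23·83)/(10 + 0.13·83) = 190900/2079 ≈ 91.823
Retention S: 1000/CN − 10 with CN=91.823 → S = 1700/1909 ≈ 0.891 in
Ia = 0.2S: 0.2·0.891 = 0.178 in (exactly 340/1909)
Excess rainfall: 9.010 − 0.178 = 8.832 in; P > Ia so Q > 0
Q = (1686009/190900)²/((1686009/190900) + 1700/1909) = (2842626348081/36442810000)/(1856009/190900) = 167213314593/20841889300 in ≈ 8.023 in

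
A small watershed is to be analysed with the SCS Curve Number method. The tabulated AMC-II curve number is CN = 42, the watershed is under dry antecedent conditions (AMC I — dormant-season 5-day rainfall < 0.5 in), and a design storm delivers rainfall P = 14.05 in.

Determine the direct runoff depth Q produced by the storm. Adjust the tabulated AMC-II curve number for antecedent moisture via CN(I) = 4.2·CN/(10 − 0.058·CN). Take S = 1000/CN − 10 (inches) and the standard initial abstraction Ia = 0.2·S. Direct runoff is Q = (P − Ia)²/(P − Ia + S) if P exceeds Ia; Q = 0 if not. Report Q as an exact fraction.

Q = 4345578241/3139223220 in ≈ 1.384 in

CN(I) from CN(II)=42: (4.2·42)/(10 − 0.058·42) = 44100/1891 ≈ 23.321
Max retention: S = 1000/(44100/1891) − 10 = 14500/441 in (≈ 32.880 in)
Ia = 0.2·(14500/441) = 2900/441 in ≈ 6.576 in
Since P=14.050 > Ia=6.576: effective rainfall P−Ia = 65921/8820 in
Runoff Q = (P−Ia)²/(P−Ia+S) = (7.474)²/(7.474+32.880) = 4345578241/3139223220 ≈ 1.384 in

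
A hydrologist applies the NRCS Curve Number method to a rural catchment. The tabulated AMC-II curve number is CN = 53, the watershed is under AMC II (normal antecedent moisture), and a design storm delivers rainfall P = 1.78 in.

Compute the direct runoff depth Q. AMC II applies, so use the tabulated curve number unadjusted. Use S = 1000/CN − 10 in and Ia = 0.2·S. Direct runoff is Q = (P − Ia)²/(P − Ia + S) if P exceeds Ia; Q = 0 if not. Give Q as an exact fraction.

CN(II) = 53; AMC II needs no correction.
Retention S: 1000/CN − 10 with CN=53.000 → S = 470/53 ≈ 8.868 in
Ia = 0.2·(470/53) = 94/53 in ≈ 1.774 in
P − Ia = 1.780 − 1.774 = 17/2650 ≈ 0.006 in (> 0, runoff occurs)
Runoff Q = (P−Ia)²/(P−Ia+S) = (0.006)²/(0.006+8.868) = 289/62320050 ≈ 0.000 in

Q = 289/62320050 in ≈ 0.000 in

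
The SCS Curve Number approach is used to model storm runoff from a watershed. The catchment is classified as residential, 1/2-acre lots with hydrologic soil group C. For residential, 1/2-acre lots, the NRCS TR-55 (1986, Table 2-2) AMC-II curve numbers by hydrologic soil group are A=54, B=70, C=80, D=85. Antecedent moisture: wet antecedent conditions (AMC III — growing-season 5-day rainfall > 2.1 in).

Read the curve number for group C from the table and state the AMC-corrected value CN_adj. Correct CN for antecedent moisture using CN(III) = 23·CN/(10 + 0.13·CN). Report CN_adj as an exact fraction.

CN_adj = 4600/51 ≈ 90.196

NRCS table: residential, 1/2-acre lots, soil group C → CN(II) = 80
Wet (AMC III): CN(III) = 23·80/(10 + 0.13·80) = 1840/(102/5) = 4600/51 ≈ 90.196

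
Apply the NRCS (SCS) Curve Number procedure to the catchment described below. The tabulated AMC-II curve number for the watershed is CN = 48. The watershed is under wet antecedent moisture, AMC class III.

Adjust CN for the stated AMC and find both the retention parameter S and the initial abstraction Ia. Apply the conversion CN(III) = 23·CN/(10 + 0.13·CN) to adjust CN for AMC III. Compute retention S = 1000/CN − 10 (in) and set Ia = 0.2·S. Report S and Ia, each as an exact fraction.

Adjust CN=48 to AMC III: 23·48/(10 + 0.13·48) → 1104 ÷ (406/25) = 13800/203 ≈ 67.980
Max retention: S = 1000/(13800/203) − 10 = 325/69 in (≈ 4.710 in)
Ia = 0.2S: 0.2·4.710 = 0.942 in (exactly 65/69)

S = 325/69 in ≈ 4.710 in; Ia = 65/69 in ≈ 0.942 in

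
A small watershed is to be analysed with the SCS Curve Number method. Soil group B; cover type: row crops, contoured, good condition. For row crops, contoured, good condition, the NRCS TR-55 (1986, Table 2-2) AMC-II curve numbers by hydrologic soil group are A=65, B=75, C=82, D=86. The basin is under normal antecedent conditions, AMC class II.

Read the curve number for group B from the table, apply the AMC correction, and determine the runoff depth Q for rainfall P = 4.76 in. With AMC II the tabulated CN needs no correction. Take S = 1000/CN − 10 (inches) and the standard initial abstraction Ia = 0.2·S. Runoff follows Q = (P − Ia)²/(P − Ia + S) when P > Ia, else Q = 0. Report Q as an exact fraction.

NRCS table: row crops, contoured, good condition, soil group B → CN(II) = 75
AMC II — tabulated CN = 75 applies directly.
Max retention: S = 1000/75 − 10 = 10/3 in (≈ 3.333 in)
Ia = 0.2·(10/3) = 2/3 in ≈ 0.667 in
Excess rainfall: 4.760 − 0.667 = 4.093 in; P > Ia so Q > 0
Q = (307/75)²/((307/75) + 10/3) = (94249/5625)/(557/75) = 94249/41775 in ≈ 2.256 in

Q = 94249/41775 in ≈ 2.256 in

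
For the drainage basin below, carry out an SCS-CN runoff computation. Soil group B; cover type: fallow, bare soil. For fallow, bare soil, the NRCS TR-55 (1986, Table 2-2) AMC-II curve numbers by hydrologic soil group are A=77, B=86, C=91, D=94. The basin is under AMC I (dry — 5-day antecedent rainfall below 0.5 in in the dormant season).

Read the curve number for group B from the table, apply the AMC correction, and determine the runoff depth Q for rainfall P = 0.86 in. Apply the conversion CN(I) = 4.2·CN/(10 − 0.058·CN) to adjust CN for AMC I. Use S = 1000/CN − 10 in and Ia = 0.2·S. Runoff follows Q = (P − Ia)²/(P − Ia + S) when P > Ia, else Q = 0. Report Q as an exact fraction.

Q = 299209/164778150 in ≈ 0.002 in

NRCS table: fallow, bare soil, soil group B → CN(II) = 86
CN(I) from CN(II)=86: (4.2·86)/(10 − 0.058·86) = 12900/179 ≈ 72.067
Max retention: S = 1000/(12900/179) − 10 = 500/129 in (≈ 3.876 in)
Ia = 0.2S: 0.2·3.876 = 0.775 in (exactly 100/129)
Since P=0.860 > Ia=0.775: effective rainfall P−Ia = 547/6450 in
Q: (547/6450)² ÷ (25547/6450) = 299209/164778150 in (≈ 0.002 in)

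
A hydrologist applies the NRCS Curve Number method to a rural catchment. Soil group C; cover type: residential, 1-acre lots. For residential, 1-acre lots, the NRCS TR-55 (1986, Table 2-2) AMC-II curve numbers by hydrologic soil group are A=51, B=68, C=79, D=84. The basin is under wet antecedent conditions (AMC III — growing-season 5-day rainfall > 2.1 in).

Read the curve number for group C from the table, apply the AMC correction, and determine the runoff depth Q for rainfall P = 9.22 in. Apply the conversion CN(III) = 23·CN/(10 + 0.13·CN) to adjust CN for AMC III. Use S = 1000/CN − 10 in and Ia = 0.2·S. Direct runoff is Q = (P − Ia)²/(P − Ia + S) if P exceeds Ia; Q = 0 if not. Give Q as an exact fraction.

NRCS table: residential, 1-acre lots, soil group C → CN(II) = 79
CN(III) from CN(II)=79: (23·79)/(10 + 0.13·79) = 181700/2027 ≈ 89.640
Max retention: S = 1000/(181700/2027) − 10 = 2100/1817 in (≈ 1.156 in)
Ia = 0.2·(2100/1817) = 420/1817 in ≈ 0.231 in
Since P=9.220 > Ia=0.231: effective rainfall P−Ia = 816637/90850 in
Q = (816637/90850)²/((816637/90850) + 2100/1817) = (666895989769/8253722500)/(921637/90850) = 666895989769/83730721450 in ≈ 7.965 in

Q = 666895989769/83730721450 in ≈ 7.965 in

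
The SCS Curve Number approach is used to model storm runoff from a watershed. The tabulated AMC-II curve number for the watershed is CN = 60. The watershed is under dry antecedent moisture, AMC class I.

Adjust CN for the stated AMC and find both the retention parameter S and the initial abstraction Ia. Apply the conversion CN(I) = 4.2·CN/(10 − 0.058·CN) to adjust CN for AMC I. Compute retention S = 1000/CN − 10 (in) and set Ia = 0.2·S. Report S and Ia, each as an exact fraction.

S = 1000/63 in ≈ 15.873 in; Ia = 200/63 in ≈ 3.175 in

Adjust CN=60 to AMC I: 4.2·60/(10 − 0.058·60) → 252 ÷ (163/25) = 6300/163 ≈ 38.650
Max retention: S = 1000/(6300/163) − 10 = 1000/63 in (≈ 15.873 in)
Ia = 0.2·(1000/63) = 200/63 in ≈ 3.175 in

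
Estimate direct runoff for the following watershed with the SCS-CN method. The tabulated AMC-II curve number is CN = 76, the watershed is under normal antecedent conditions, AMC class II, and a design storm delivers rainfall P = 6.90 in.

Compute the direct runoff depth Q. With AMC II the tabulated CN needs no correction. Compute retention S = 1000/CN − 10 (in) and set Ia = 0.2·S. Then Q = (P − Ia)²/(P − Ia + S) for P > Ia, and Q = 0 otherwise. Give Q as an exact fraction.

Average conditions: CN = 76 (no AMC adjustment).
Retention S: 1000/CN − 10 with CN=76.000 → S = 60/19 ≈ 3.158 in
Ia = 0.2·(60/19) = 12/19 in ≈ 0.632 in
P − Ia = 6.900 − 0.632 = 1191/190 ≈ 6.268 in (> 0, runoff occurs)
Runoff Q = (P−Ia)²/(P−Ia+S) = (6.268)²/(6.268+3.158) = 157609/37810 ≈ 4.168 in

Q = 157609/37810 in ≈ 4.168 in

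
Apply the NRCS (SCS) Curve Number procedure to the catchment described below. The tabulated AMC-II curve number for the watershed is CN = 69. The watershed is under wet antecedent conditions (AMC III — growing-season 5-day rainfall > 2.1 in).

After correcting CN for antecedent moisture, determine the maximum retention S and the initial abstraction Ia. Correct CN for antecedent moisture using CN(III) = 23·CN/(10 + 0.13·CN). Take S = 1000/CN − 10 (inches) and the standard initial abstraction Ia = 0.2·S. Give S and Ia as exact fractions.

Wet (AMC III): CN(III) = 23·69/(10 + 0.13·69) = 1587/(1897/100) = 158700/1897 ≈ 83.658
Max retention: S = 1000/(158700/1897) − 10 = 3100/1587 in (≈ 1.953 in)
Ia = 0.2S: 0.2·1.953 = 0.391 in (exactly 620/1587)

S = 3100/1587 in ≈ 1.953 in; Ia = 620/1587 in ≈ 0.391 in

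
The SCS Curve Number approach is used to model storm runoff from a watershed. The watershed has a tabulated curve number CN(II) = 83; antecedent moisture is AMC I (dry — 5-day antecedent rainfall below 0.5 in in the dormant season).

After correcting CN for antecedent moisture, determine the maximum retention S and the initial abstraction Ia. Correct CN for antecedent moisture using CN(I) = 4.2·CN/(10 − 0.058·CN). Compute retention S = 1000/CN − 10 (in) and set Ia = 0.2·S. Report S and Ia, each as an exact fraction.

S = 8500/1743 in ≈ 4.877 in; Ia = 1700/1743 in ≈ 0.975 in

CN(I) from CN(II)=83: (4.2·83)/(10 − 0.058·83) = 174300/2593 ≈ 67.219
Retention S: 1000/CN − 10 with CN=67.219 → S = 8500/1743 ≈ 4.877 in
Ia = 0.2·(8500/1743) = 1700/1743 in ≈ 0.975 in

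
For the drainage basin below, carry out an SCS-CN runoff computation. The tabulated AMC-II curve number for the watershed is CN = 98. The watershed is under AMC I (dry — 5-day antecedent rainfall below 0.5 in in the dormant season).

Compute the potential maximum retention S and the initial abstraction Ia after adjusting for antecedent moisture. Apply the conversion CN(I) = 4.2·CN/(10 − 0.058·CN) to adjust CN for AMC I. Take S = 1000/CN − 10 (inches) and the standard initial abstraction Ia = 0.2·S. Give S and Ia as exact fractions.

S = 500/1029 in ≈ 0.486 in; Ia = 100/1029 in ≈ 0.097 in

CN(I) from CN(II)=98: (4.2·98)/(10 − 0.058·98) = 102900/1079 ≈ 95.366
Max retention: S = 1000/(102900/1079) − 10 = 500/1029 in (≈ 0.486 in)
Ia = 0.2·(500/1029) = 100/1029 in ≈ 0.097 in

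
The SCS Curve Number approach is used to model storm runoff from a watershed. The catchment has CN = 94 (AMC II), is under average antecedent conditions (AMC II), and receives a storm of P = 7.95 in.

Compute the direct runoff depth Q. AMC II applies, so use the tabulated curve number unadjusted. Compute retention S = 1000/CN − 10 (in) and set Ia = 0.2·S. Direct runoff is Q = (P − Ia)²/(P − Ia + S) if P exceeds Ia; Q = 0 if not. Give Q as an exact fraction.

CN(II) = 94; AMC II needs no correction.
Max retention: S = 1000/94 − 10 = 30/47 in (≈ 0.638 in)
Initial abstraction Ia = S/5 = (30/47)/5 = 6/47 ≈ 0.128 in
Excess rainfall: 7.950 − 0.128 = 7.822 in; P > Ia so Q > 0
Q = (7353/940)²/((7353/940) + 30/47) = (54066609/883600)/(7953/940) = 18022203/2491940 in ≈ 7.232 in

Q = 18022203/2491940 in ≈ 7.232 in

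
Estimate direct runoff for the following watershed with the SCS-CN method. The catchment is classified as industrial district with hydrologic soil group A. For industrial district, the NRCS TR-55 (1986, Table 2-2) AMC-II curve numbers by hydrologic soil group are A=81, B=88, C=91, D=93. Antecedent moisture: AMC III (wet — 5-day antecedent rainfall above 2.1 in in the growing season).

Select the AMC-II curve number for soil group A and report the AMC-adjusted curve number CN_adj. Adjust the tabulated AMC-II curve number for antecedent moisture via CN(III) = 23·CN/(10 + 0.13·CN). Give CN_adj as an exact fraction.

CN_adj = 186300/2053 ≈ 90.745

NRCS table: industrial district, soil group A → CN(II) = 81
Wet (AMC III): CN(III) = 23·81/(10 + 0.13·81) = 1863/(2053/100) = 186300/2053 ≈ 90.745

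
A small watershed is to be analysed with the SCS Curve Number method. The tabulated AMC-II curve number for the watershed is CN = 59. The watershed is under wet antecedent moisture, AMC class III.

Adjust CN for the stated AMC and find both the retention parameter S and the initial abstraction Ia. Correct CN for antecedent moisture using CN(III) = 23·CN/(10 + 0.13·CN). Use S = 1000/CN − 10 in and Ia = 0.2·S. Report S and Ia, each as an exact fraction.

Adjust CN=59 to AMC III: 23·59/(10 + 0.13·59) → 1357 ÷ (1767/100) = 135700/1767 ≈ 76.797
S = 1000/(135700/1767) − 10 = 4100/1357 in ≈ 3.021 in
Ia = 0.2·(4100/1357) = 820/1357 in ≈ 0.604 in

S = 4100/1357 in ≈ 3.021 in; Ia = 820/1357 in ≈ 0.604 in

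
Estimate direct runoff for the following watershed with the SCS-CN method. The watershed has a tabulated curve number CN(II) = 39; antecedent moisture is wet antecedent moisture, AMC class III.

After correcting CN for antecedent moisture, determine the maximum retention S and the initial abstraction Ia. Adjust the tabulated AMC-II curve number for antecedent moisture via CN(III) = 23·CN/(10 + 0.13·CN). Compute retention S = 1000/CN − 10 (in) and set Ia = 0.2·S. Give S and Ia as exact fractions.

S = 6100/897 in ≈ 6.800 in; Ia = 1220/897 in ≈ 1.360 in

Wet (AMC III): CN(III) = 23·39/(10 + 0.13·39) = 897/(1507/100) = 89700/1507 ≈ 59.522
Max retention: S = 1000/(89700/1507) − 10 = 6100/897 in (≈ 6.800 in)
Ia = 0.2S: 0.2·6.800 = 1.360 in (exactly 1220/897)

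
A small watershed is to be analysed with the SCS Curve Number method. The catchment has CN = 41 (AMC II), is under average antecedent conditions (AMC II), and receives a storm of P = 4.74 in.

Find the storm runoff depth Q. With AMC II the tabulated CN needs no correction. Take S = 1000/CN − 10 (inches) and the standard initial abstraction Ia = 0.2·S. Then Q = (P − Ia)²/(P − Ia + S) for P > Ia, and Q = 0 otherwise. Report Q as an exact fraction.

AMC II — tabulated CN = 41 applies directly.
Max retention: S = 1000/41 − 10 = 590/41 in (≈ 14.390 in)
Ia = 0.2S: 0.2·14.390 = 2.878 in (exactly 118/41)
Excess rainfall: 4.740 − 2.878 = 1.862 in; P > Ia so Q > 0
Runoff Q = (P−Ia)²/(P−Ia+S) = (1.862)²/(1.862+14.390) = 14569489/68299850 ≈ 0.213 in

Q = 14569489/68299850 in ≈ 0.213 in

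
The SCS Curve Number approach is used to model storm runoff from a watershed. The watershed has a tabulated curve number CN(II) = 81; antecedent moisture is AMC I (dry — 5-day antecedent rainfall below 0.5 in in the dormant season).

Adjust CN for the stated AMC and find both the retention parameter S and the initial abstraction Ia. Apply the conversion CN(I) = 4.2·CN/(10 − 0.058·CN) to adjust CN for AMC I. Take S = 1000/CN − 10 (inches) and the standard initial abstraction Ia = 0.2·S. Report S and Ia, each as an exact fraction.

Dry (AMC I): CN(I) = 4.2·81/(10 − 0.058·81) = (1701/5)/(2651/500) = 170100/2651 ≈ 64.164
Max retention: S = 1000/(170100/2651) − 10 = 9500/1701 in (≈ 5.585 in)
Initial abstraction Ia = S/5 = (9500/1701)/5 = 1900/1701 ≈ 1.117 in

S = 9500/1701 in ≈ 5.585 in; Ia = 1900/1701 in ≈ 1.117 in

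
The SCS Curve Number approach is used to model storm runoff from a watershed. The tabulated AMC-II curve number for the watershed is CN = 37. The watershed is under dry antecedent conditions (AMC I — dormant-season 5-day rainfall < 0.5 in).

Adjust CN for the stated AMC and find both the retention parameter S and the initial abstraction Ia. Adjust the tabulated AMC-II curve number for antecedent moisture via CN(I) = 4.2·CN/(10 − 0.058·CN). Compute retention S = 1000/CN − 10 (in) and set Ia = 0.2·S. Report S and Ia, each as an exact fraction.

Dry (AMC I): CN(I) = 4.2·37/(10 − 0.058·37) = (777/5)/(3927/500) = 3700/187 ≈ 19.786
Retention S: 1000/CN − 10 with CN=19.786 → S = 1500/37 ≈ 40.541 in
Ia = 0.2·(1500/37) = 300/37 in ≈ 8.108 in

S = 1500/37 in ≈ 40.541 in; Ia = 300/37 in ≈ 8.108 in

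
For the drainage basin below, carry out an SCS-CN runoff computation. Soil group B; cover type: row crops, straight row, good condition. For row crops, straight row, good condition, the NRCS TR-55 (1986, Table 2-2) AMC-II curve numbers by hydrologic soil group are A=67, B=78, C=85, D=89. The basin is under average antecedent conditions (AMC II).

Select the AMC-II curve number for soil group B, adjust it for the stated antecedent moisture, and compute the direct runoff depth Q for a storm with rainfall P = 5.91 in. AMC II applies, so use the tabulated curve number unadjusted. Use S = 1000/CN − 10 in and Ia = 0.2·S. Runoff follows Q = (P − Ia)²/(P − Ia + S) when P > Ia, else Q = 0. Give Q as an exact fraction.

Q = 434680801/124211100 in ≈ 3.500 in

NRCS table: row crops, straight row, good condition, soil group B → CN(II) = 78
Average conditions: CN = 78 (no AMC adjustment).
Retention S: 1000/CN − 10 with CN=78.000 → S = 110/39 ≈ 2.821 in
Ia = 0.2S: 0.2·2.821 = 0.564 in (exactly 22/39)
P − Ia = 5.910 − 0.564 = 20849/3900 ≈ 5.346 in (> 0, runoff occurs)
Q: (20849/3900)² ÷ (31849/3900) = 434680801/124211100 in (≈ 3.500 in)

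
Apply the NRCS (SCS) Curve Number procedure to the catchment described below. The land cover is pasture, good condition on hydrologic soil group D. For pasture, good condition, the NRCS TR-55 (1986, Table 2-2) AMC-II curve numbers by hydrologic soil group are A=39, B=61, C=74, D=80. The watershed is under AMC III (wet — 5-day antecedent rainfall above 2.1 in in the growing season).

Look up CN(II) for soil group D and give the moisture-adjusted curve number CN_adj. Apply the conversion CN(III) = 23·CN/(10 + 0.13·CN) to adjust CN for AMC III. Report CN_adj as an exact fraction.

NRCS table: pasture, good condition, soil group D → CN(II) = 80
Adjust CN=80 to AMC III: 23·80/(10 + 0.13·80) → 1840 ÷ (102/5) = 4600/51 ≈ 90.196

CN_adj = 4600/51 ≈ 90.196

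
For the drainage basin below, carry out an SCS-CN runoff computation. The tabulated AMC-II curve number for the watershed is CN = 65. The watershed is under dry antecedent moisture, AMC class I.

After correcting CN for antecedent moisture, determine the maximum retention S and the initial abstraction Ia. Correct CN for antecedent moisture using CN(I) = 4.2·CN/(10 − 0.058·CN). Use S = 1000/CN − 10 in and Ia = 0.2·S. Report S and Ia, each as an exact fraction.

CN(I) from CN(II)=65: (4.2·65)/(10 − 0.058·65) = 3900/89 ≈ 43.820
Retention S: 1000/CN − 10 with CN=43.820 → S = 500/39 ≈ 12.821 in
Initial abstraction Ia = S/5 = (500/39)/5 = 100/39 ≈ 2.564 in

S = 500/39 in ≈ 12.821 in; Ia = 100/39 in ≈ 2.564 in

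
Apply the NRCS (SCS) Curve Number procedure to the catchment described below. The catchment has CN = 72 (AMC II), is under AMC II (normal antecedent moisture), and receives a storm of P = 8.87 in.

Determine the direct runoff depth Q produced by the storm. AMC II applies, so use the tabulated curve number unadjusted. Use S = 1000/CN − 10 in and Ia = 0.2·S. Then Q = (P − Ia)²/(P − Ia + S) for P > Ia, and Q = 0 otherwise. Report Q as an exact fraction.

Average conditions: CN = 72 (no AMC adjustment).
S = 1000/72 − 10 = 35/9 in ≈ 3.889 in
Initial abstraction Ia = S/5 = (35/9)/5 = 7/9 ≈ 0.778 in
Since P=8.870 > Ia=0.778: effective rainfall P−Ia = 7283/900 in
Runoff Q = (P−Ia)²/(P−Ia+S) = (8.092)²/(8.092+3.889) = 53042089/9704700 ≈ 5.466 in

Q = 53042089/9704700 in ≈ 5.466 in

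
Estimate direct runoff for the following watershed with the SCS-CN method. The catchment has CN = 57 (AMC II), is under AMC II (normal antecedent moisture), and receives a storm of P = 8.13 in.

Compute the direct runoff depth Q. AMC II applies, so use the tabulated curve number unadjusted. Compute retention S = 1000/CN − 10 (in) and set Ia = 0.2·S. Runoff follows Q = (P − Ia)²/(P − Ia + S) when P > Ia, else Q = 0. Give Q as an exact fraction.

Q = 1424383081/460223700 in ≈ 3.095 in

Average conditions: CN = 57 (no AMC adjustment).
Retention S: 1000/CN − 10 with CN=57.000 → S = 430/57 ≈ 7.544 in
Initial abstraction Ia = S/5 = (430/57)/5 = 86/57 ≈ 1.509 in
Since P=8.130 > Ia=1.509: effective rainfall P−Ia = 37741/5700 in
Q = (37741/5700)²/((37741/5700) + 430/57) = (1424383081/32490000)/(80741/5700) = 1424383081/460223700 in ≈ 3.095 in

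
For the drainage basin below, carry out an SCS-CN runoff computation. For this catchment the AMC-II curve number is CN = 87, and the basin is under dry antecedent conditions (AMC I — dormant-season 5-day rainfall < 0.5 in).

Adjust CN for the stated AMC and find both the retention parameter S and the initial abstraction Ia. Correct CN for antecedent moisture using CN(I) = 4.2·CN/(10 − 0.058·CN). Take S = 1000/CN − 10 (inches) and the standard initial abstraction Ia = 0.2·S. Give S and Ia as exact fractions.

Adjust CN=87 to AMC I: 4.2·87/(10 − 0.058·87) → (1827/5) ÷ (2477/500) = 182700/2477 ≈ 73.759
Max retention: S = 1000/(182700/2477) − 10 = 6500/1827 in (≈ 3.558 in)
Ia = 0.2·(6500/1827) = 1300/1827 in ≈ 0.712 in

S = 6500/1827 in ≈ 3.558 in; Ia = 1300/1827 in ≈ 0.712 in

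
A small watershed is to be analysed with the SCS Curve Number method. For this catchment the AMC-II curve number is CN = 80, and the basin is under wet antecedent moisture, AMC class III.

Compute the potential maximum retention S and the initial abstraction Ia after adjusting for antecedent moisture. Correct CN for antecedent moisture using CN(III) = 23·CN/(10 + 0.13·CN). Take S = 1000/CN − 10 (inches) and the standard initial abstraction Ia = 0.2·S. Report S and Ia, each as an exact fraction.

Wet (AMC III): CN(III) = 23·80/(10 + 0.13·80) = 1840/(102/5) = 4600/51 ≈ 90.196
Max retention: S = 1000/(4600/51) − 10 = 25/23 in (≈ 1.087 in)
Ia = 0.2·(25/23) = 5/23 in ≈ 0.217 in

S = 25/23 in ≈ 1.087 in; Ia = 5/23 in ≈ 0.217 in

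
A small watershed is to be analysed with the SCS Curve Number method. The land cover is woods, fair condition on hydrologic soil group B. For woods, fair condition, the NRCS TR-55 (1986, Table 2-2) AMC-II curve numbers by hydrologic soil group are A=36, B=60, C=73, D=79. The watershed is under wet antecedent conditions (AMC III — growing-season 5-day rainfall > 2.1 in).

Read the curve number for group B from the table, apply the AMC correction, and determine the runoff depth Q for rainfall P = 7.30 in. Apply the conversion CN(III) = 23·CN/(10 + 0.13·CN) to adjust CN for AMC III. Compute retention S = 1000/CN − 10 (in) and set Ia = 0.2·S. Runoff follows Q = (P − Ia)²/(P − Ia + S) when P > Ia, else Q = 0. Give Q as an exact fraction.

Q = 21501769/4579530 in ≈ 4.695 in

NRCS table: woods, fair condition, soil group B → CN(II) = 60
CN(III) from CN(II)=60: (23·60)/(10 + 0.13·60) = 6900/89 ≈ 77.528
S = 1000/(6900/89) − 10 = 200/69 in ≈ 2.899 in
Ia = 0.2·(200/69) = 40/69 in ≈ 0.580 in
P − Ia = 7.300 − 0.580 = 4637/690 ≈ 6.720 in (> 0, runoff occurs)
Q: (4637/690)² ÷ (6637/690) = 21501769/4579530 in (≈ 4.695 in)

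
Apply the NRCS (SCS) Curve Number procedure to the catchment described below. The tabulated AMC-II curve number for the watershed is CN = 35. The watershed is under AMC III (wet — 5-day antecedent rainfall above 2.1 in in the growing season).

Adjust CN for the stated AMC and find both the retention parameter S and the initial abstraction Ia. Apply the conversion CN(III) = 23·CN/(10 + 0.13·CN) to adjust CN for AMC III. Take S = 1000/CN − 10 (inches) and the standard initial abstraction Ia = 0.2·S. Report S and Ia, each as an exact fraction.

S = 1300/161 in ≈ 8.075 in; Ia = 260/161 in ≈ 1.615 in

Wet (AMC III): CN(III) = 23·35/(10 + 0.13·35) = 805/(291/20) = 16100/291 ≈ 55.326
S = 1000/(16100/291) − 10 = 1300/161 in ≈ 8.075 in
Initial abstraction Ia = S/5 = (1300/161)/5 = 260/161 ≈ 1.615 in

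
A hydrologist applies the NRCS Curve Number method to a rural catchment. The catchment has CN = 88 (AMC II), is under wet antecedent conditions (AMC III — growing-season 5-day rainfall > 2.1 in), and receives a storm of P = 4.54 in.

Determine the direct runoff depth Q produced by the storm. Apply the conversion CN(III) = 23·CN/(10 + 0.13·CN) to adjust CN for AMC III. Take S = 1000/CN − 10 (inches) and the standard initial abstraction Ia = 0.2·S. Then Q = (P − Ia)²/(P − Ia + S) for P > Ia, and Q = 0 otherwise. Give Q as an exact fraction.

CN(III) from CN(II)=88: (23·88)/(10 + 0.13·88) = 6325/67 ≈ 94.403
S = 1000/(6325/67) − 10 = 150/253 in ≈ 0.593 in
Ia = 0.2S: 0.2·0.593 = 0.119 in (exactly 30/253)
Since P=4.540 > Ia=0.119: effective rainfall P−Ia = 55931/12650 in
Q = (55931/12650)²/((55931/12650) + 150/253) = (3128276761/160022500)/(63431/12650) = 3128276761/802402150 in ≈ 3.899 in

Q = 3128276761/802402150 in ≈ 3.899 in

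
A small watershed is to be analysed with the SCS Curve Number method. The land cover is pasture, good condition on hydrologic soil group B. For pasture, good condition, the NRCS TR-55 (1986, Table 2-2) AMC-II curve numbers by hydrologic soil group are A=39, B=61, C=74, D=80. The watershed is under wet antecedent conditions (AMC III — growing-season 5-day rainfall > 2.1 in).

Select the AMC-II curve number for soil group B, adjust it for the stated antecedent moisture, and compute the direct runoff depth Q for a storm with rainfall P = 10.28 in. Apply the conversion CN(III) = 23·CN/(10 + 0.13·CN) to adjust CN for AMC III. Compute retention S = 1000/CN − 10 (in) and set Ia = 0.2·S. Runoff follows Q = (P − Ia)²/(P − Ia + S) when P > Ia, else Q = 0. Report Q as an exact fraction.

Q = 116329427041/15382877825 in ≈ 7.562 in

NRCS table: pasture, good condition, soil group B → CN(II) = 61
Adjust CN=61 to AMC III: 23·61/(10 + 0.13·61) → 1403 ÷ (1793/100) = 140300/1793 ≈ 78.249
S = 1000/(140300/1793) − 10 = 3900/1403 in ≈ 2.780 in
Initial abstraction Ia = S/5 = (3900/1403)/5 = 780/1403 ≈ 0.556 in
Excess rainfall: 10.280 − 0.556 = 9.724 in; P > Ia so Q > 0
Runoff Q = (P−Ia)²/(P−Ia+S) = (9.724)²/(9.724+2.780) = 116329427041/15382877825 ≈ 7.562 in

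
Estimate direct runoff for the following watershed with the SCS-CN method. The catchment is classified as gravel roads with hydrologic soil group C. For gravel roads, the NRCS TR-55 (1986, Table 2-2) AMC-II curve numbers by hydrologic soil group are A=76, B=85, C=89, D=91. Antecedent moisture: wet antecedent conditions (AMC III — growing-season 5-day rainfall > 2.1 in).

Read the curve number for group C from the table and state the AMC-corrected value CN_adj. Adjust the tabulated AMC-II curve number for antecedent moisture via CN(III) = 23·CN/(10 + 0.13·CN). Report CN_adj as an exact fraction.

CN_adj = 204700/2157 ≈ 94.900

NRCS table: gravel roads, soil group C → CN(II) = 89
Wet (AMC III): CN(III) = 23·89/(10 + 0.13·89) = 2047/(2157/100) = 204700/2157 ≈ 94.900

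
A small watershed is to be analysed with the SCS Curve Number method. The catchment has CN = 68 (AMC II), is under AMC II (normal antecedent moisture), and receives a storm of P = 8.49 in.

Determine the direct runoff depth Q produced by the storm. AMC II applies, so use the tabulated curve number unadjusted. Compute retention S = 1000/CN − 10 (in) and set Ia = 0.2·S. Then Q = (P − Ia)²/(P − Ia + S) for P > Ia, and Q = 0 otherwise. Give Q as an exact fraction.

Q = 164685889/35416100 in ≈ 4.650 in

CN(II) = 68; AMC II needs no correction.
Retention S: 1000/CN − 10 with CN=68.000 → S = 80/17 ≈ 4.706 in
Ia = 0.2·(80/17) = 16/17 in ≈ 0.941 in
P − Ia = 8.490 − 0.941 = 12833/1700 ≈ 7.549 in (> 0, runoff occurs)
Q: (12833/1700)² ÷ (20833/1700) = 164685889/35416100 in (≈ 4.650 in)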